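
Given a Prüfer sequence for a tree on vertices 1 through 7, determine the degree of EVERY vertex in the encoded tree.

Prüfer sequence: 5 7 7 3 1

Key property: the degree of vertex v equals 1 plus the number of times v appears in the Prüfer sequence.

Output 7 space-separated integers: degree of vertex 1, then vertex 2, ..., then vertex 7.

p_1 = 5: count[5] becomes 1
p_2 = 7: count[7] becomes 1
p_3 = 7: count[7] becomes 2
p_4 = 3: count[3] becomes 1
p_5 = 1: count[1] becomes 1
Degrees (1 + count): deg[1]=1+1=2, deg[2]=1+0=1, deg[3]=1+1=2, deg[4]=1+0=1, deg[5]=1+1=2, deg[6]=1+0=1, deg[7]=1+2=3

Answer: 2 1 2 1 2 1 3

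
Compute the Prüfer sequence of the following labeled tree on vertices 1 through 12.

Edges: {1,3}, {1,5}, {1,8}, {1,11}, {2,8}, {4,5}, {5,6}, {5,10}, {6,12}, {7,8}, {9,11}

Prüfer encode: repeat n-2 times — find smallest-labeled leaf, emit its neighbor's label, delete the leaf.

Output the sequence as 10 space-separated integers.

Step 1: leaves = {2,3,4,7,9,10,12}. Remove smallest leaf 2, emit neighbor 8.
Step 2: leaves = {3,4,7,9,10,12}. Remove smallest leaf 3, emit neighbor 1.
Step 3: leaves = {4,7,9,10,12}. Remove smallest leaf 4, emit neighbor 5.
Step 4: leaves = {7,9,10,12}. Remove smallest leaf 7, emit neighbor 8.
Step 5: leaves = {8,9,10,12}. Remove smallest leaf 8, emit neighbor 1.
Step 6: leaves = {9,10,12}. Remove smallest leaf 9, emit neighbor 11.
Step 7: leaves = {10,11,12}. Remove smallest leaf 10, emit neighbor 5.
Step 8: leaves = {11,12}. Remove smallest leaf 11, emit neighbor 1.
Step 9: leaves = {1,12}. Remove smallest leaf 1, emit neighbor 5.
Step 10: leaves = {5,12}. Remove smallest leaf 5, emit neighbor 6.
Done: 2 vertices remain (6, 12). Sequence = [8 1 5 8 1 11 5 1 5 6]

Answer: 8 1 5 8 1 11 5 1 5 6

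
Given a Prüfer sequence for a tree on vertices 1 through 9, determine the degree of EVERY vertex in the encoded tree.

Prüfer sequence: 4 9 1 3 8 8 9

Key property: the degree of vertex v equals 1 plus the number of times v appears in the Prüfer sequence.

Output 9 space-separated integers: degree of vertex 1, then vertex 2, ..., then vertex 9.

p_1 = 4: count[4] becomes 1
p_2 = 9: count[9] becomes 1
p_3 = 1: count[1] becomes 1
p_4 = 3: count[3] becomes 1
p_5 = 8: count[8] becomes 1
p_6 = 8: count[8] becomes 2
p_7 = 9: count[9] becomes 2
Degrees (1 + count): deg[1]=1+1=2, deg[2]=1+0=1, deg[3]=1+1=2, deg[4]=1+1=2, deg[5]=1+0=1, deg[6]=1+0=1, deg[7]=1+0=1, deg[8]=1+2=3, deg[9]=1+2=3

Answer: 2 1 2 2 1 1 1 3 3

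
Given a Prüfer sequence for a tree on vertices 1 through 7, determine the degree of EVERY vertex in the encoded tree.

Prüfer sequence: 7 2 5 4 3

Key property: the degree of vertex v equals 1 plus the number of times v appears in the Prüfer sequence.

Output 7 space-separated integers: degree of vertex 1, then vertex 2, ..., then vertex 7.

p_1 = 7: count[7] becomes 1
p_2 = 2: count[2] becomes 1
p_3 = 5: count[5] becomes 1
p_4 = 4: count[4] becomes 1
p_5 = 3: count[3] becomes 1
Degrees (1 + count): deg[1]=1+0=1, deg[2]=1+1=2, deg[3]=1+1=2, deg[4]=1+1=2, deg[5]=1+1=2, deg[6]=1+0=1, deg[7]=1+1=2

Answer: 1 2 2 2 2 1 2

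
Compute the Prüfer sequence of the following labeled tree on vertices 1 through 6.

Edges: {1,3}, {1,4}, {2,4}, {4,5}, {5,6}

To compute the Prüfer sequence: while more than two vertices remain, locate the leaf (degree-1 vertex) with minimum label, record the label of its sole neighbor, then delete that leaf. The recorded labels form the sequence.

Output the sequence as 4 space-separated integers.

Step 1: leaves = {2,3,6}. Remove smallest leaf 2, emit neighbor 4.
Step 2: leaves = {3,6}. Remove smallest leaf 3, emit neighbor 1.
Step 3: leaves = {1,6}. Remove smallest leaf 1, emit neighbor 4.
Step 4: leaves = {4,6}. Remove smallest leaf 4, emit neighbor 5.
Done: 2 vertices remain (5, 6). Sequence = [4 1 4 5]

Answer: 4 1 4 5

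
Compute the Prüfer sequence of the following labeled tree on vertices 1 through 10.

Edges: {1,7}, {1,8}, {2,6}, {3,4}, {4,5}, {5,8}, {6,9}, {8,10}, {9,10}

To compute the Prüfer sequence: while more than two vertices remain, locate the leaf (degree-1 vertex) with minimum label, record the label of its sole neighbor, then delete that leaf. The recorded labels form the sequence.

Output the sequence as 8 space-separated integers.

Answer: 6 4 5 8 9 1 8 10

Derivation:
Step 1: leaves = {2,3,7}. Remove smallest leaf 2, emit neighbor 6.
Step 2: leaves = {3,6,7}. Remove smallest leaf 3, emit neighbor 4.
Step 3: leaves = {4,6,7}. Remove smallest leaf 4, emit neighbor 5.
Step 4: leaves = {5,6,7}. Remove smallest leaf 5, emit neighbor 8.
Step 5: leaves = {6,7}. Remove smallest leaf 6, emit neighbor 9.
Step 6: leaves = {7,9}. Remove smallest leaf 7, emit neighbor 1.
Step 7: leaves = {1,9}. Remove smallest leaf 1, emit neighbor 8.
Step 8: leaves = {8,9}. Remove smallest leaf 8, emit neighbor 10.
Done: 2 vertices remain (9, 10). Sequence = [6 4 5 8 9 1 8 10]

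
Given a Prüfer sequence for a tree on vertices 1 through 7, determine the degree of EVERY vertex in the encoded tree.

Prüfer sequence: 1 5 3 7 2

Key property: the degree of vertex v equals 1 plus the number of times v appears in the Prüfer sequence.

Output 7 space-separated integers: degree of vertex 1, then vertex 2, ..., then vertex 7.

Answer: 2 2 2 1 2 1 2

Derivation:
p_1 = 1: count[1] becomes 1
p_2 = 5: count[5] becomes 1
p_3 = 3: count[3] becomes 1
p_4 = 7: count[7] becomes 1
p_5 = 2: count[2] becomes 1
Degrees (1 + count): deg[1]=1+1=2, deg[2]=1+1=2, deg[3]=1+1=2, deg[4]=1+0=1, deg[5]=1+1=2, deg[6]=1+0=1, deg[7]=1+1=2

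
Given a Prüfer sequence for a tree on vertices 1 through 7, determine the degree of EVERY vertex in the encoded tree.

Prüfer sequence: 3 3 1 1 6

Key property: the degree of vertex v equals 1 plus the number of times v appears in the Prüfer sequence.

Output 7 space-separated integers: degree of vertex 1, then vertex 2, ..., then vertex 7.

Answer: 3 1 3 1 1 2 1

Derivation:
p_1 = 3: count[3] becomes 1
p_2 = 3: count[3] becomes 2
p_3 = 1: count[1] becomes 1
p_4 = 1: count[1] becomes 2
p_5 = 6: count[6] becomes 1
Degrees (1 + count): deg[1]=1+2=3, deg[2]=1+0=1, deg[3]=1+2=3, deg[4]=1+0=1, deg[5]=1+0=1, deg[6]=1+1=2, deg[7]=1+0=1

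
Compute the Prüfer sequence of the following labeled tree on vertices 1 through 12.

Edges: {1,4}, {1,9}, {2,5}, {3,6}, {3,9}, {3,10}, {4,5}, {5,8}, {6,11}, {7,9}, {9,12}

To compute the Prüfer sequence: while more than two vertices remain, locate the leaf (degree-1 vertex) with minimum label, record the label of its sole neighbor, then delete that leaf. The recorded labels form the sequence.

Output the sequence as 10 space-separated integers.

Step 1: leaves = {2,7,8,10,11,12}. Remove smallest leaf 2, emit neighbor 5.
Step 2: leaves = {7,8,10,11,12}. Remove smallest leaf 7, emit neighbor 9.
Step 3: leaves = {8,10,11,12}. Remove smallest leaf 8, emit neighbor 5.
Step 4: leaves = {5,10,11,12}. Remove smallest leaf 5, emit neighbor 4.
Step 5: leaves = {4,10,11,12}. Remove smallest leaf 4, emit neighbor 1.
Step 6: leaves = {1,10,11,12}. Remove smallest leaf 1, emit neighbor 9.
Step 7: leaves = {10,11,12}. Remove smallest leaf 10, emit neighbor 3.
Step 8: leaves = {11,12}. Remove smallest leaf 11, emit neighbor 6.
Step 9: leaves = {6,12}. Remove smallest leaf 6, emit neighbor 3.
Step 10: leaves = {3,12}. Remove smallest leaf 3, emit neighbor 9.
Done: 2 vertices remain (9, 12). Sequence = [5 9 5 4 1 9 3 6 3 9]

Answer: 5 9 5 4 1 9 3 6 3 9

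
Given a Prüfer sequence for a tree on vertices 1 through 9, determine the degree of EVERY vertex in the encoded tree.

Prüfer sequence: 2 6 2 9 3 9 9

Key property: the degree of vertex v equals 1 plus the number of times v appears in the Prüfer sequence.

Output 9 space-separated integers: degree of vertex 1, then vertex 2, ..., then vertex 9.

p_1 = 2: count[2] becomes 1
p_2 = 6: count[6] becomes 1
p_3 = 2: count[2] becomes 2
p_4 = 9: count[9] becomes 1
p_5 = 3: count[3] becomes 1
p_6 = 9: count[9] becomes 2
p_7 = 9: count[9] becomes 3
Degrees (1 + count): deg[1]=1+0=1, deg[2]=1+2=3, deg[3]=1+1=2, deg[4]=1+0=1, deg[5]=1+0=1, deg[6]=1+1=2, deg[7]=1+0=1, deg[8]=1+0=1, deg[9]=1+3=4

Answer: 1 3 2 1 1 2 1 1 4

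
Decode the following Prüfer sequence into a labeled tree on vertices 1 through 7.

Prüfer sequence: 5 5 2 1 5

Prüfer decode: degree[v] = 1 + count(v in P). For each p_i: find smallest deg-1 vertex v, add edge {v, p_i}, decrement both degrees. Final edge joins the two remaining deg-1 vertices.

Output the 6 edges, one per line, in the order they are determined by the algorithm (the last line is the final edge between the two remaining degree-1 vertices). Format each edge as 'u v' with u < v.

Initial degrees: {1:2, 2:2, 3:1, 4:1, 5:4, 6:1, 7:1}
Step 1: smallest deg-1 vertex = 3, p_1 = 5. Add edge {3,5}. Now deg[3]=0, deg[5]=3.
Step 2: smallest deg-1 vertex = 4, p_2 = 5. Add edge {4,5}. Now deg[4]=0, deg[5]=2.
Step 3: smallest deg-1 vertex = 6, p_3 = 2. Add edge {2,6}. Now deg[6]=0, deg[2]=1.
Step 4: smallest deg-1 vertex = 2, p_4 = 1. Add edge {1,2}. Now deg[2]=0, deg[1]=1.
Step 5: smallest deg-1 vertex = 1, p_5 = 5. Add edge {1,5}. Now deg[1]=0, deg[5]=1.
Final: two remaining deg-1 vertices are 5, 7. Add edge {5,7}.

Answer: 3 5
4 5
2 6
1 2
1 5
5 7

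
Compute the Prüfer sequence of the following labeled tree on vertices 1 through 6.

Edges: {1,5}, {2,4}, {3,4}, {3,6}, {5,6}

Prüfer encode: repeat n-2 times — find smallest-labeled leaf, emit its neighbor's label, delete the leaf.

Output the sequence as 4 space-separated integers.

Step 1: leaves = {1,2}. Remove smallest leaf 1, emit neighbor 5.
Step 2: leaves = {2,5}. Remove smallest leaf 2, emit neighbor 4.
Step 3: leaves = {4,5}. Remove smallest leaf 4, emit neighbor 3.
Step 4: leaves = {3,5}. Remove smallest leaf 3, emit neighbor 6.
Done: 2 vertices remain (5, 6). Sequence = [5 4 3 6]

Answer: 5 4 3 6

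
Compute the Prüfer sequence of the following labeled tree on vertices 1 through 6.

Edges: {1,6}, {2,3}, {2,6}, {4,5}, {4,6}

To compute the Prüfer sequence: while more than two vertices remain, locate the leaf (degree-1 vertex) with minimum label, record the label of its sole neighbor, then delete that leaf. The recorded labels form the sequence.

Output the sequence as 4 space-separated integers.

Answer: 6 2 6 4

Derivation:
Step 1: leaves = {1,3,5}. Remove smallest leaf 1, emit neighbor 6.
Step 2: leaves = {3,5}. Remove smallest leaf 3, emit neighbor 2.
Step 3: leaves = {2,5}. Remove smallest leaf 2, emit neighbor 6.
Step 4: leaves = {5,6}. Remove smallest leaf 5, emit neighbor 4.
Done: 2 vertices remain (4, 6). Sequence = [6 2 6 4]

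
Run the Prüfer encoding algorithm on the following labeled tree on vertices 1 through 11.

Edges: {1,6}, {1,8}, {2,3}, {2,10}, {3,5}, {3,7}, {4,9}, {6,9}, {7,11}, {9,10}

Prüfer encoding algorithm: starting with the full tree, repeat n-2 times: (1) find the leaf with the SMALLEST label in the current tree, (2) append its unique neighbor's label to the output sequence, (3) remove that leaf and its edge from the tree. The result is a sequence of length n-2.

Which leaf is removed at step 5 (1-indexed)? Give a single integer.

Step 1: current leaves = {4,5,8,11}. Remove leaf 4 (neighbor: 9).
Step 2: current leaves = {5,8,11}. Remove leaf 5 (neighbor: 3).
Step 3: current leaves = {8,11}. Remove leaf 8 (neighbor: 1).
Step 4: current leaves = {1,11}. Remove leaf 1 (neighbor: 6).
Step 5: current leaves = {6,11}. Remove leaf 6 (neighbor: 9).

Answer: 6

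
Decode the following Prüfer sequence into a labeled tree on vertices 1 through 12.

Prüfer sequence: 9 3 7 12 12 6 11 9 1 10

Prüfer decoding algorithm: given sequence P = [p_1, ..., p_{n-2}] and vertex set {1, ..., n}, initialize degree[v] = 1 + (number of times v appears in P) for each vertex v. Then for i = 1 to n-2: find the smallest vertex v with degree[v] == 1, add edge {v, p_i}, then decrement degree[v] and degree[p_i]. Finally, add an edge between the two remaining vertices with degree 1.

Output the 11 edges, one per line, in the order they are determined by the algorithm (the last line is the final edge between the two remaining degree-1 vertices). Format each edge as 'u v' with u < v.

Initial degrees: {1:2, 2:1, 3:2, 4:1, 5:1, 6:2, 7:2, 8:1, 9:3, 10:2, 11:2, 12:3}
Step 1: smallest deg-1 vertex = 2, p_1 = 9. Add edge {2,9}. Now deg[2]=0, deg[9]=2.
Step 2: smallest deg-1 vertex = 4, p_2 = 3. Add edge {3,4}. Now deg[4]=0, deg[3]=1.
Step 3: smallest deg-1 vertex = 3, p_3 = 7. Add edge {3,7}. Now deg[3]=0, deg[7]=1.
Step 4: smallest deg-1 vertex = 5, p_4 = 12. Add edge {5,12}. Now deg[5]=0, deg[12]=2.
Step 5: smallest deg-1 vertex = 7, p_5 = 12. Add edge {7,12}. Now deg[7]=0, deg[12]=1.
Step 6: smallest deg-1 vertex = 8, p_6 = 6. Add edge {6,8}. Now deg[8]=0, deg[6]=1.
Step 7: smallest deg-1 vertex = 6, p_7 = 11. Add edge {6,11}. Now deg[6]=0, deg[11]=1.
Step 8: smallest deg-1 vertex = 11, p_8 = 9. Add edge {9,11}. Now deg[11]=0, deg[9]=1.
Step 9: smallest deg-1 vertex = 9, p_9 = 1. Add edge {1,9}. Now deg[9]=0, deg[1]=1.
Step 10: smallest deg-1 vertex = 1, p_10 = 10. Add edge {1,10}. Now deg[1]=0, deg[10]=1.
Final: two remaining deg-1 vertices are 10, 12. Add edge {10,12}.

Answer: 2 9
3 4
3 7
5 12
7 12
6 8
6 11
9 11
1 9
1 10
10 12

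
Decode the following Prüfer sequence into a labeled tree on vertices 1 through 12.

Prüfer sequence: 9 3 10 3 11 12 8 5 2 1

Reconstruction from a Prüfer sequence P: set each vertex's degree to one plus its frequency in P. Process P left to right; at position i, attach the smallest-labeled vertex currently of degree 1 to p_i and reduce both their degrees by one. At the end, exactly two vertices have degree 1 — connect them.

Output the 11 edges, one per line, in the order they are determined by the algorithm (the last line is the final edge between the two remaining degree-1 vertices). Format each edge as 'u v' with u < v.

Answer: 4 9
3 6
7 10
3 9
3 11
10 12
8 11
5 8
2 5
1 2
1 12

Derivation:
Initial degrees: {1:2, 2:2, 3:3, 4:1, 5:2, 6:1, 7:1, 8:2, 9:2, 10:2, 11:2, 12:2}
Step 1: smallest deg-1 vertex = 4, p_1 = 9. Add edge {4,9}. Now deg[4]=0, deg[9]=1.
Step 2: smallest deg-1 vertex = 6, p_2 = 3. Add edge {3,6}. Now deg[6]=0, deg[3]=2.
Step 3: smallest deg-1 vertex = 7, p_3 = 10. Add edge {7,10}. Now deg[7]=0, deg[10]=1.
Step 4: smallest deg-1 vertex = 9, p_4 = 3. Add edge {3,9}. Now deg[9]=0, deg[3]=1.
Step 5: smallest deg-1 vertex = 3, p_5 = 11. Add edge {3,11}. Now deg[3]=0, deg[11]=1.
Step 6: smallest deg-1 vertex = 10, p_6 = 12. Add edge {10,12}. Now deg[10]=0, deg[12]=1.
Step 7: smallest deg-1 vertex = 11, p_7 = 8. Add edge {8,11}. Now deg[11]=0, deg[8]=1.
Step 8: smallest deg-1 vertex = 8, p_8 = 5. Add edge {5,8}. Now deg[8]=0, deg[5]=1.
Step 9: smallest deg-1 vertex = 5, p_9 = 2. Add edge {2,5}. Now deg[5]=0, deg[2]=1.
Step 10: smallest deg-1 vertex = 2, p_10 = 1. Add edge {1,2}. Now deg[2]=0, deg[1]=1.
Final: two remaining deg-1 vertices are 1, 12. Add edge {1,12}.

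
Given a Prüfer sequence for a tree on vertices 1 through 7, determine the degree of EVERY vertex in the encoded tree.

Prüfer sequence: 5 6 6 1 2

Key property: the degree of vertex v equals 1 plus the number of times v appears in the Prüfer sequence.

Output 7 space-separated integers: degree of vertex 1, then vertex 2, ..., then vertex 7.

p_1 = 5: count[5] becomes 1
p_2 = 6: count[6] becomes 1
p_3 = 6: count[6] becomes 2
p_4 = 1: count[1] becomes 1
p_5 = 2: count[2] becomes 1
Degrees (1 + count): deg[1]=1+1=2, deg[2]=1+1=2, deg[3]=1+0=1, deg[4]=1+0=1, deg[5]=1+1=2, deg[6]=1+2=3, deg[7]=1+0=1

Answer: 2 2 1 1 2 3 1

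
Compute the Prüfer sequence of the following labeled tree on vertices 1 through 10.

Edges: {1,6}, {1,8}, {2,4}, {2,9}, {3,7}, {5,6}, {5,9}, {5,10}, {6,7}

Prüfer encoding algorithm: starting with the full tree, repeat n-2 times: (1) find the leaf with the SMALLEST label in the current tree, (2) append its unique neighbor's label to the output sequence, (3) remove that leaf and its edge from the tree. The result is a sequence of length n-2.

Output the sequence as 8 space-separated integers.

Step 1: leaves = {3,4,8,10}. Remove smallest leaf 3, emit neighbor 7.
Step 2: leaves = {4,7,8,10}. Remove smallest leaf 4, emit neighbor 2.
Step 3: leaves = {2,7,8,10}. Remove smallest leaf 2, emit neighbor 9.
Step 4: leaves = {7,8,9,10}. Remove smallest leaf 7, emit neighbor 6.
Step 5: leaves = {8,9,10}. Remove smallest leaf 8, emit neighbor 1.
Step 6: leaves = {1,9,10}. Remove smallest leaf 1, emit neighbor 6.
Step 7: leaves = {6,9,10}. Remove smallest leaf 6, emit neighbor 5.
Step 8: leaves = {9,10}. Remove smallest leaf 9, emit neighbor 5.
Done: 2 vertices remain (5, 10). Sequence = [7 2 9 6 1 6 5 5]

Answer: 7 2 9 6 1 6 5 5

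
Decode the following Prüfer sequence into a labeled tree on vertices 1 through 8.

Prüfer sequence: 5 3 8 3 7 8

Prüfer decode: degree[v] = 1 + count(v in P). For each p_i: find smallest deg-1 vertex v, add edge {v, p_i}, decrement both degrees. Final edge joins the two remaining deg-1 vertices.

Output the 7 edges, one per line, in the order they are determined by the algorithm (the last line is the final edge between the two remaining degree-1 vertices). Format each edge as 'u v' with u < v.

Initial degrees: {1:1, 2:1, 3:3, 4:1, 5:2, 6:1, 7:2, 8:3}
Step 1: smallest deg-1 vertex = 1, p_1 = 5. Add edge {1,5}. Now deg[1]=0, deg[5]=1.
Step 2: smallest deg-1 vertex = 2, p_2 = 3. Add edge {2,3}. Now deg[2]=0, deg[3]=2.
Step 3: smallest deg-1 vertex = 4, p_3 = 8. Add edge {4,8}. Now deg[4]=0, deg[8]=2.
Step 4: smallest deg-1 vertex = 5, p_4 = 3. Add edge {3,5}. Now deg[5]=0, deg[3]=1.
Step 5: smallest deg-1 vertex = 3, p_5 = 7. Add edge {3,7}. Now deg[3]=0, deg[7]=1.
Step 6: smallest deg-1 vertex = 6, p_6 = 8. Add edge {6,8}. Now deg[6]=0, deg[8]=1.
Final: two remaining deg-1 vertices are 7, 8. Add edge {7,8}.

Answer: 1 5
2 3
4 8
3 5
3 7
6 8
7 8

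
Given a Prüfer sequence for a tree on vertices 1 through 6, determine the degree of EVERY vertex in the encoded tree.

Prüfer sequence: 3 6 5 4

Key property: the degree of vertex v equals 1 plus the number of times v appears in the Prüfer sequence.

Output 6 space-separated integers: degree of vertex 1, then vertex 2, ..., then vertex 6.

p_1 = 3: count[3] becomes 1
p_2 = 6: count[6] becomes 1
p_3 = 5: count[5] becomes 1
p_4 = 4: count[4] becomes 1
Degrees (1 + count): deg[1]=1+0=1, deg[2]=1+0=1, deg[3]=1+1=2, deg[4]=1+1=2, deg[5]=1+1=2, deg[6]=1+1=2

Answer: 1 1 2 2 2 2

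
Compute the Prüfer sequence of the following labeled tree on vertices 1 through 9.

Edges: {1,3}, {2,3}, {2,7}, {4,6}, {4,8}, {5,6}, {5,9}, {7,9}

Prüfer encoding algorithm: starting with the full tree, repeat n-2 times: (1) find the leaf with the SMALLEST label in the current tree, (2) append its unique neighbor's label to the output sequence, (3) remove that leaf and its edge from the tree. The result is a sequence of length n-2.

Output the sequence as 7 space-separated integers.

Step 1: leaves = {1,8}. Remove smallest leaf 1, emit neighbor 3.
Step 2: leaves = {3,8}. Remove smallest leaf 3, emit neighbor 2.
Step 3: leaves = {2,8}. Remove smallest leaf 2, emit neighbor 7.
Step 4: leaves = {7,8}. Remove smallest leaf 7, emit neighbor 9.
Step 5: leaves = {8,9}. Remove smallest leaf 8, emit neighbor 4.
Step 6: leaves = {4,9}. Remove smallest leaf 4, emit neighbor 6.
Step 7: leaves = {6,9}. Remove smallest leaf 6, emit neighbor 5.
Done: 2 vertices remain (5, 9). Sequence = [3 2 7 9 4 6 5]

Answer: 3 2 7 9 4 6 5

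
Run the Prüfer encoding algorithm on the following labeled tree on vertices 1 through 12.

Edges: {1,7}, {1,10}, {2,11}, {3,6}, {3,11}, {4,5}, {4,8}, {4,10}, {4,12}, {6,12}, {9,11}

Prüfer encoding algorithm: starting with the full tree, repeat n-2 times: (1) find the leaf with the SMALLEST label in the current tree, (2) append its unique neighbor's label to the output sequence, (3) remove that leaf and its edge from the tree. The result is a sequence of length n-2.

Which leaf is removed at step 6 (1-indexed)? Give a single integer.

Step 1: current leaves = {2,5,7,8,9}. Remove leaf 2 (neighbor: 11).
Step 2: current leaves = {5,7,8,9}. Remove leaf 5 (neighbor: 4).
Step 3: current leaves = {7,8,9}. Remove leaf 7 (neighbor: 1).
Step 4: current leaves = {1,8,9}. Remove leaf 1 (neighbor: 10).
Step 5: current leaves = {8,9,10}. Remove leaf 8 (neighbor: 4).
Step 6: current leaves = {9,10}. Remove leaf 9 (neighbor: 11).

Answer: 9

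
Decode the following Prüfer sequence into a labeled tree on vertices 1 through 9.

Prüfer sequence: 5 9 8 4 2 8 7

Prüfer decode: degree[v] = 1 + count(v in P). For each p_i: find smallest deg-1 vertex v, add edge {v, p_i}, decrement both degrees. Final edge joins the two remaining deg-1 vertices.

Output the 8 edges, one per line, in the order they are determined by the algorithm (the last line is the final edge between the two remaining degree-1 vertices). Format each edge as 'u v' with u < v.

Answer: 1 5
3 9
5 8
4 6
2 4
2 8
7 8
7 9

Derivation:
Initial degrees: {1:1, 2:2, 3:1, 4:2, 5:2, 6:1, 7:2, 8:3, 9:2}
Step 1: smallest deg-1 vertex = 1, p_1 = 5. Add edge {1,5}. Now deg[1]=0, deg[5]=1.
Step 2: smallest deg-1 vertex = 3, p_2 = 9. Add edge {3,9}. Now deg[3]=0, deg[9]=1.
Step 3: smallest deg-1 vertex = 5, p_3 = 8. Add edge {5,8}. Now deg[5]=0, deg[8]=2.
Step 4: smallest deg-1 vertex = 6, p_4 = 4. Add edge {4,6}. Now deg[6]=0, deg[4]=1.
Step 5: smallest deg-1 vertex = 4, p_5 = 2. Add edge {2,4}. Now deg[4]=0, deg[2]=1.
Step 6: smallest deg-1 vertex = 2, p_6 = 8. Add edge {2,8}. Now deg[2]=0, deg[8]=1.
Step 7: smallest deg-1 vertex = 8, p_7 = 7. Add edge {7,8}. Now deg[8]=0, deg[7]=1.
Final: two remaining deg-1 vertices are 7, 9. Add edge {7,9}.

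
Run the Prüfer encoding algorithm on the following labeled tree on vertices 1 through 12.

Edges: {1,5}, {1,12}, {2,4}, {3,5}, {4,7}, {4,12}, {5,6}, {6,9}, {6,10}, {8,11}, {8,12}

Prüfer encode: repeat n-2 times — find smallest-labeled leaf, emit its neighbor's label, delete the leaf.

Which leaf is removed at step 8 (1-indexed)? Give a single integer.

Step 1: current leaves = {2,3,7,9,10,11}. Remove leaf 2 (neighbor: 4).
Step 2: current leaves = {3,7,9,10,11}. Remove leaf 3 (neighbor: 5).
Step 3: current leaves = {7,9,10,11}. Remove leaf 7 (neighbor: 4).
Step 4: current leaves = {4,9,10,11}. Remove leaf 4 (neighbor: 12).
Step 5: current leaves = {9,10,11}. Remove leaf 9 (neighbor: 6).
Step 6: current leaves = {10,11}. Remove leaf 10 (neighbor: 6).
Step 7: current leaves = {6,11}. Remove leaf 6 (neighbor: 5).
Step 8: current leaves = {5,11}. Remove leaf 5 (neighbor: 1).

Answer: 5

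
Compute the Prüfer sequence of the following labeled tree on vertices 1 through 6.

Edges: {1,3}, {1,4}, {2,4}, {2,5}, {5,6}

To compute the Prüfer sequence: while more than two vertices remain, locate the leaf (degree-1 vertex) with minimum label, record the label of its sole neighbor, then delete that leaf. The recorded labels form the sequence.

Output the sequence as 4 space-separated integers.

Step 1: leaves = {3,6}. Remove smallest leaf 3, emit neighbor 1.
Step 2: leaves = {1,6}. Remove smallest leaf 1, emit neighbor 4.
Step 3: leaves = {4,6}. Remove smallest leaf 4, emit neighbor 2.
Step 4: leaves = {2,6}. Remove smallest leaf 2, emit neighbor 5.
Done: 2 vertices remain (5, 6). Sequence = [1 4 2 5]

Answer: 1 4 2 5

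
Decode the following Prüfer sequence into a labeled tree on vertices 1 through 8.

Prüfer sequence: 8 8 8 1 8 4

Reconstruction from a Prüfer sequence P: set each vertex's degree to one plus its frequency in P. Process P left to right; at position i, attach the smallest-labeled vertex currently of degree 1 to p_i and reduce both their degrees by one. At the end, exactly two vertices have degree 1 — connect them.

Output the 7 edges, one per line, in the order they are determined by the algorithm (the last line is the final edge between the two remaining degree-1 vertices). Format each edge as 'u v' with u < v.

Initial degrees: {1:2, 2:1, 3:1, 4:2, 5:1, 6:1, 7:1, 8:5}
Step 1: smallest deg-1 vertex = 2, p_1 = 8. Add edge {2,8}. Now deg[2]=0, deg[8]=4.
Step 2: smallest deg-1 vertex = 3, p_2 = 8. Add edge {3,8}. Now deg[3]=0, deg[8]=3.
Step 3: smallest deg-1 vertex = 5, p_3 = 8. Add edge {5,8}. Now deg[5]=0, deg[8]=2.
Step 4: smallest deg-1 vertex = 6, p_4 = 1. Add edge {1,6}. Now deg[6]=0, deg[1]=1.
Step 5: smallest deg-1 vertex = 1, p_5 = 8. Add edge {1,8}. Now deg[1]=0, deg[8]=1.
Step 6: smallest deg-1 vertex = 7, p_6 = 4. Add edge {4,7}. Now deg[7]=0, deg[4]=1.
Final: two remaining deg-1 vertices are 4, 8. Add edge {4,8}.

Answer: 2 8
3 8
5 8
1 6
1 8
4 7
4 8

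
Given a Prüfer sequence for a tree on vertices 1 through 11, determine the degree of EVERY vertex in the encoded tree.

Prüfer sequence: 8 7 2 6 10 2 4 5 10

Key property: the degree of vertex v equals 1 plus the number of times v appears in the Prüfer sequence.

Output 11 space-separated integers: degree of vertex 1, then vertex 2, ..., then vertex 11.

p_1 = 8: count[8] becomes 1
p_2 = 7: count[7] becomes 1
p_3 = 2: count[2] becomes 1
p_4 = 6: count[6] becomes 1
p_5 = 10: count[10] becomes 1
p_6 = 2: count[2] becomes 2
p_7 = 4: count[4] becomes 1
p_8 = 5: count[5] becomes 1
p_9 = 10: count[10] becomes 2
Degrees (1 + count): deg[1]=1+0=1, deg[2]=1+2=3, deg[3]=1+0=1, deg[4]=1+1=2, deg[5]=1+1=2, deg[6]=1+1=2, deg[7]=1+1=2, deg[8]=1+1=2, deg[9]=1+0=1, deg[10]=1+2=3, deg[11]=1+0=1

Answer: 1 3 1 2 2 2 2 2 1 3 1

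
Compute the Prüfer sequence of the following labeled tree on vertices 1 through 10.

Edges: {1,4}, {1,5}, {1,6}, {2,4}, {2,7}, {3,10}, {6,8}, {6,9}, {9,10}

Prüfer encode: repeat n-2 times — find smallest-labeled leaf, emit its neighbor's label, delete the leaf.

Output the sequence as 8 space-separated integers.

Step 1: leaves = {3,5,7,8}. Remove smallest leaf 3, emit neighbor 10.
Step 2: leaves = {5,7,8,10}. Remove smallest leaf 5, emit neighbor 1.
Step 3: leaves = {7,8,10}. Remove smallest leaf 7, emit neighbor 2.
Step 4: leaves = {2,8,10}. Remove smallest leaf 2, emit neighbor 4.
Step 5: leaves = {4,8,10}. Remove smallest leaf 4, emit neighbor 1.
Step 6: leaves = {1,8,10}. Remove smallest leaf 1, emit neighbor 6.
Step 7: leaves = {8,10}. Remove smallest leaf 8, emit neighbor 6.
Step 8: leaves = {6,10}. Remove smallest leaf 6, emit neighbor 9.
Done: 2 vertices remain (9, 10). Sequence = [10 1 2 4 1 6 6 9]

Answer: 10 1 2 4 1 6 6 9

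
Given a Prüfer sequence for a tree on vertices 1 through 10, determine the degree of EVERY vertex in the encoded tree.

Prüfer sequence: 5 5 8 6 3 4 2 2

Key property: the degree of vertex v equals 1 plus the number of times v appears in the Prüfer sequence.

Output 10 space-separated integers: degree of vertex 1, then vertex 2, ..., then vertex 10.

Answer: 1 3 2 2 3 2 1 2 1 1

Derivation:
p_1 = 5: count[5] becomes 1
p_2 = 5: count[5] becomes 2
p_3 = 8: count[8] becomes 1
p_4 = 6: count[6] becomes 1
p_5 = 3: count[3] becomes 1
p_6 = 4: count[4] becomes 1
p_7 = 2: count[2] becomes 1
p_8 = 2: count[2] becomes 2
Degrees (1 + count): deg[1]=1+0=1, deg[2]=1+2=3, deg[3]=1+1=2, deg[4]=1+1=2, deg[5]=1+2=3, deg[6]=1+1=2, deg[7]=1+0=1, deg[8]=1+1=2, deg[9]=1+0=1, deg[10]=1+0=1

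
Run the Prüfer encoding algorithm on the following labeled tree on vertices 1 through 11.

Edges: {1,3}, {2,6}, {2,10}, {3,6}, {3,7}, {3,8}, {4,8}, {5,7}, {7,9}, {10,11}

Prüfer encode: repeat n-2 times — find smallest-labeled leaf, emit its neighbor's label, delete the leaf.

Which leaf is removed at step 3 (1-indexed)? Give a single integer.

Step 1: current leaves = {1,4,5,9,11}. Remove leaf 1 (neighbor: 3).
Step 2: current leaves = {4,5,9,11}. Remove leaf 4 (neighbor: 8).
Step 3: current leaves = {5,8,9,11}. Remove leaf 5 (neighbor: 7).

Answer: 5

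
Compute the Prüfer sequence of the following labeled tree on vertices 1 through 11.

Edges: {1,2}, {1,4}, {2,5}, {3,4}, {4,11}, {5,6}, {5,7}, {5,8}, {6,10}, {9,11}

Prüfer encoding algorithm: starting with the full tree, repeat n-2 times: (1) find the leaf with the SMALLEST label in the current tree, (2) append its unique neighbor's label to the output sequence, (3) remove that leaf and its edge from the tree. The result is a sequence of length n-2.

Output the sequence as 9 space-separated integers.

Step 1: leaves = {3,7,8,9,10}. Remove smallest leaf 3, emit neighbor 4.
Step 2: leaves = {7,8,9,10}. Remove smallest leaf 7, emit neighbor 5.
Step 3: leaves = {8,9,10}. Remove smallest leaf 8, emit neighbor 5.
Step 4: leaves = {9,10}. Remove smallest leaf 9, emit neighbor 11.
Step 5: leaves = {10,11}. Remove smallest leaf 10, emit neighbor 6.
Step 6: leaves = {6,11}. Remove smallest leaf 6, emit neighbor 5.
Step 7: leaves = {5,11}. Remove smallest leaf 5, emit neighbor 2.
Step 8: leaves = {2,11}. Remove smallest leaf 2, emit neighbor 1.
Step 9: leaves = {1,11}. Remove smallest leaf 1, emit neighbor 4.
Done: 2 vertices remain (4, 11). Sequence = [4 5 5 11 6 5 2 1 4]

Answer: 4 5 5 11 6 5 2 1 4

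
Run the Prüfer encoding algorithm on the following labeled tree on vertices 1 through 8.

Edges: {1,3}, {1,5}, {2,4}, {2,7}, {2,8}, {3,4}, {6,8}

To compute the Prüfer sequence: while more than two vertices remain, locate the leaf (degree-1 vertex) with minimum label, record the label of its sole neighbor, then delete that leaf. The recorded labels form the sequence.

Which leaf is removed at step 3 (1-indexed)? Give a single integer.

Step 1: current leaves = {5,6,7}. Remove leaf 5 (neighbor: 1).
Step 2: current leaves = {1,6,7}. Remove leaf 1 (neighbor: 3).
Step 3: current leaves = {3,6,7}. Remove leaf 3 (neighbor: 4).

Answer: 3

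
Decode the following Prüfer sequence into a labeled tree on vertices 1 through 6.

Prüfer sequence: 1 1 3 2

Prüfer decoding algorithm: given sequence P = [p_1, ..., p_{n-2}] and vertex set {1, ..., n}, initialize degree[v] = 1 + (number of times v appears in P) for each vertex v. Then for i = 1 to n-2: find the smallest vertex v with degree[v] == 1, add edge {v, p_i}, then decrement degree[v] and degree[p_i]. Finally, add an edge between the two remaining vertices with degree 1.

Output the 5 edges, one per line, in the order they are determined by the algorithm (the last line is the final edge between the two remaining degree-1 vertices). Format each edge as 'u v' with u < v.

Answer: 1 4
1 5
1 3
2 3
2 6

Derivation:
Initial degrees: {1:3, 2:2, 3:2, 4:1, 5:1, 6:1}
Step 1: smallest deg-1 vertex = 4, p_1 = 1. Add edge {1,4}. Now deg[4]=0, deg[1]=2.
Step 2: smallest deg-1 vertex = 5, p_2 = 1. Add edge {1,5}. Now deg[5]=0, deg[1]=1.
Step 3: smallest deg-1 vertex = 1, p_3 = 3. Add edge {1,3}. Now deg[1]=0, deg[3]=1.
Step 4: smallest deg-1 vertex = 3, p_4 = 2. Add edge {2,3}. Now deg[3]=0, deg[2]=1.
Final: two remaining deg-1 vertices are 2, 6. Add edge {2,6}.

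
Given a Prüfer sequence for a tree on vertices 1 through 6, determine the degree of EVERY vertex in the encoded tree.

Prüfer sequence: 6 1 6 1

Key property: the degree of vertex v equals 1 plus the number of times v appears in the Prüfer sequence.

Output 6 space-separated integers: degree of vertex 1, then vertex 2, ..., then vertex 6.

Answer: 3 1 1 1 1 3

Derivation:
p_1 = 6: count[6] becomes 1
p_2 = 1: count[1] becomes 1
p_3 = 6: count[6] becomes 2
p_4 = 1: count[1] becomes 2
Degrees (1 + count): deg[1]=1+2=3, deg[2]=1+0=1, deg[3]=1+0=1, deg[4]=1+0=1, deg[5]=1+0=1, deg[6]=1+2=3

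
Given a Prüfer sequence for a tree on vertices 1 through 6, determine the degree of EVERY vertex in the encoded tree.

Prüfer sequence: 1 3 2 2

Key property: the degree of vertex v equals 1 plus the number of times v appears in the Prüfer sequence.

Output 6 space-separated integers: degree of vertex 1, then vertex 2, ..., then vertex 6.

Answer: 2 3 2 1 1 1

Derivation:
p_1 = 1: count[1] becomes 1
p_2 = 3: count[3] becomes 1
p_3 = 2: count[2] becomes 1
p_4 = 2: count[2] becomes 2
Degrees (1 + count): deg[1]=1+1=2, deg[2]=1+2=3, deg[3]=1+1=2, deg[4]=1+0=1, deg[5]=1+0=1, deg[6]=1+0=1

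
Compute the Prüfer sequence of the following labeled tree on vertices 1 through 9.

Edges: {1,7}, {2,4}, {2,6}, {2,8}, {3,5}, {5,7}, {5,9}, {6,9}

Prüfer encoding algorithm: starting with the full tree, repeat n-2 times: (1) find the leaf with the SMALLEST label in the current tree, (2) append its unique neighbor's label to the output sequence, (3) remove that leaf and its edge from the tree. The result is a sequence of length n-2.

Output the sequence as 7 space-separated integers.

Answer: 7 5 2 5 9 2 6

Derivation:
Step 1: leaves = {1,3,4,8}. Remove smallest leaf 1, emit neighbor 7.
Step 2: leaves = {3,4,7,8}. Remove smallest leaf 3, emit neighbor 5.
Step 3: leaves = {4,7,8}. Remove smallest leaf 4, emit neighbor 2.
Step 4: leaves = {7,8}. Remove smallest leaf 7, emit neighbor 5.
Step 5: leaves = {5,8}. Remove smallest leaf 5, emit neighbor 9.
Step 6: leaves = {8,9}. Remove smallest leaf 8, emit neighbor 2.
Step 7: leaves = {2,9}. Remove smallest leaf 2, emit neighbor 6.
Done: 2 vertices remain (6, 9). Sequence = [7 5 2 5 9 2 6]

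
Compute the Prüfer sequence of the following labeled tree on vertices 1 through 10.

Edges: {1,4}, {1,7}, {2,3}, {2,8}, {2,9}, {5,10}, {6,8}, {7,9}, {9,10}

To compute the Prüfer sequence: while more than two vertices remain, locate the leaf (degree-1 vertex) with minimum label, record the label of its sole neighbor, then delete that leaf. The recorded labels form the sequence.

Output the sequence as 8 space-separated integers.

Step 1: leaves = {3,4,5,6}. Remove smallest leaf 3, emit neighbor 2.
Step 2: leaves = {4,5,6}. Remove smallest leaf 4, emit neighbor 1.
Step 3: leaves = {1,5,6}. Remove smallest leaf 1, emit neighbor 7.
Step 4: leaves = {5,6,7}. Remove smallest leaf 5, emit neighbor 10.
Step 5: leaves = {6,7,10}. Remove smallest leaf 6, emit neighbor 8.
Step 6: leaves = {7,8,10}. Remove smallest leaf 7, emit neighbor 9.
Step 7: leaves = {8,10}. Remove smallest leaf 8, emit neighbor 2.
Step 8: leaves = {2,10}. Remove smallest leaf 2, emit neighbor 9.
Done: 2 vertices remain (9, 10). Sequence = [2 1 7 10 8 9 2 9]

Answer: 2 1 7 10 8 9 2 9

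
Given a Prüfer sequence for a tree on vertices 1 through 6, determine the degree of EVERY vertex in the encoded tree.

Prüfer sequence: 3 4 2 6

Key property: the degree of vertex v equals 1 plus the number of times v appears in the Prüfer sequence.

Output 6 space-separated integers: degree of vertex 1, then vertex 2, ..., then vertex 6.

Answer: 1 2 2 2 1 2

Derivation:
p_1 = 3: count[3] becomes 1
p_2 = 4: count[4] becomes 1
p_3 = 2: count[2] becomes 1
p_4 = 6: count[6] becomes 1
Degrees (1 + count): deg[1]=1+0=1, deg[2]=1+1=2, deg[3]=1+1=2, deg[4]=1+1=2, deg[5]=1+0=1, deg[6]=1+1=2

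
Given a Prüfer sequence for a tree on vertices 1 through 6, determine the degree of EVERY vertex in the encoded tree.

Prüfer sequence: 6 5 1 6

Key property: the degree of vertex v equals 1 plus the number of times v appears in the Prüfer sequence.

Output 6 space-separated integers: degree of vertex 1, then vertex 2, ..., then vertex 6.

p_1 = 6: count[6] becomes 1
p_2 = 5: count[5] becomes 1
p_3 = 1: count[1] becomes 1
p_4 = 6: count[6] becomes 2
Degrees (1 + count): deg[1]=1+1=2, deg[2]=1+0=1, deg[3]=1+0=1, deg[4]=1+0=1, deg[5]=1+1=2, deg[6]=1+2=3

Answer: 2 1 1 1 2 3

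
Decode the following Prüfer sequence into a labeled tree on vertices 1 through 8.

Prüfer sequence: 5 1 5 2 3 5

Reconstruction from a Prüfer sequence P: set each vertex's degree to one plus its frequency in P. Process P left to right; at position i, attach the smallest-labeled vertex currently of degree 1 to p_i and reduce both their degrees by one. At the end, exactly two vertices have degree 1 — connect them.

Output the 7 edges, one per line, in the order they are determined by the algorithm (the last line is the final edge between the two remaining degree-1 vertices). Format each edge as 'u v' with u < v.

Answer: 4 5
1 6
1 5
2 7
2 3
3 5
5 8

Derivation:
Initial degrees: {1:2, 2:2, 3:2, 4:1, 5:4, 6:1, 7:1, 8:1}
Step 1: smallest deg-1 vertex = 4, p_1 = 5. Add edge {4,5}. Now deg[4]=0, deg[5]=3.
Step 2: smallest deg-1 vertex = 6, p_2 = 1. Add edge {1,6}. Now deg[6]=0, deg[1]=1.
Step 3: smallest deg-1 vertex = 1, p_3 = 5. Add edge {1,5}. Now deg[1]=0, deg[5]=2.
Step 4: smallest deg-1 vertex = 7, p_4 = 2. Add edge {2,7}. Now deg[7]=0, deg[2]=1.
Step 5: smallest deg-1 vertex = 2, p_5 = 3. Add edge {2,3}. Now deg[2]=0, deg[3]=1.
Step 6: smallest deg-1 vertex = 3, p_6 = 5. Add edge {3,5}. Now deg[3]=0, deg[5]=1.
Final: two remaining deg-1 vertices are 5, 8. Add edge {5,8}.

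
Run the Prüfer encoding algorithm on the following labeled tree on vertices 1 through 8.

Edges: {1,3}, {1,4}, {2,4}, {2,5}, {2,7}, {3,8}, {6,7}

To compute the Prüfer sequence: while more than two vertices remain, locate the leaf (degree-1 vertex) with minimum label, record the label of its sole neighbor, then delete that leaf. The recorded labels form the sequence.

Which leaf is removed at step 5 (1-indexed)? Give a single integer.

Answer: 4

Derivation:
Step 1: current leaves = {5,6,8}. Remove leaf 5 (neighbor: 2).
Step 2: current leaves = {6,8}. Remove leaf 6 (neighbor: 7).
Step 3: current leaves = {7,8}. Remove leaf 7 (neighbor: 2).
Step 4: current leaves = {2,8}. Remove leaf 2 (neighbor: 4).
Step 5: current leaves = {4,8}. Remove leaf 4 (neighbor: 1).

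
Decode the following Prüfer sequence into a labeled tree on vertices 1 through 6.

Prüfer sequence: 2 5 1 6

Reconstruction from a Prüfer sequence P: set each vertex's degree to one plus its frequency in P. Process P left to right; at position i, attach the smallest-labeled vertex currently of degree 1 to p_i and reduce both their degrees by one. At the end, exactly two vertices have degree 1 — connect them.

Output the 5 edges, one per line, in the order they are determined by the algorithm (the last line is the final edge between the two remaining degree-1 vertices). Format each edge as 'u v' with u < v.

Initial degrees: {1:2, 2:2, 3:1, 4:1, 5:2, 6:2}
Step 1: smallest deg-1 vertex = 3, p_1 = 2. Add edge {2,3}. Now deg[3]=0, deg[2]=1.
Step 2: smallest deg-1 vertex = 2, p_2 = 5. Add edge {2,5}. Now deg[2]=0, deg[5]=1.
Step 3: smallest deg-1 vertex = 4, p_3 = 1. Add edge {1,4}. Now deg[4]=0, deg[1]=1.
Step 4: smallest deg-1 vertex = 1, p_4 = 6. Add edge {1,6}. Now deg[1]=0, deg[6]=1.
Final: two remaining deg-1 vertices are 5, 6. Add edge {5,6}.

Answer: 2 3
2 5
1 4
1 6
5 6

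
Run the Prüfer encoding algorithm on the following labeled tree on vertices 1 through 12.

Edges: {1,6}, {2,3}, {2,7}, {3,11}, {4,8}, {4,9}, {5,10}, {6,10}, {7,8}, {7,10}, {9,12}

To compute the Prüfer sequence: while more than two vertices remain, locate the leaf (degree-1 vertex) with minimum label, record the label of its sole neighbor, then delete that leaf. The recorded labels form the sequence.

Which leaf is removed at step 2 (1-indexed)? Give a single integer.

Step 1: current leaves = {1,5,11,12}. Remove leaf 1 (neighbor: 6).
Step 2: current leaves = {5,6,11,12}. Remove leaf 5 (neighbor: 10).

Answer: 5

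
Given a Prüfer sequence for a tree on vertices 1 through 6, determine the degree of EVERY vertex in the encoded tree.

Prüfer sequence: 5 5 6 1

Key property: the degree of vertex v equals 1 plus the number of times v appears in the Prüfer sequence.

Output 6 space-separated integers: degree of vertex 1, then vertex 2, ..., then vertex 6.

Answer: 2 1 1 1 3 2

Derivation:
p_1 = 5: count[5] becomes 1
p_2 = 5: count[5] becomes 2
p_3 = 6: count[6] becomes 1
p_4 = 1: count[1] becomes 1
Degrees (1 + count): deg[1]=1+1=2, deg[2]=1+0=1, deg[3]=1+0=1, deg[4]=1+0=1, deg[5]=1+2=3, deg[6]=1+1=2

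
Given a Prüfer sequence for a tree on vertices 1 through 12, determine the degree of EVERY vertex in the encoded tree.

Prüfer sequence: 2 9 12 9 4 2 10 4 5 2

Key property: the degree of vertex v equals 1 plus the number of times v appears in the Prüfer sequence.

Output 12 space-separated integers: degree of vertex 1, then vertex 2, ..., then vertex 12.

p_1 = 2: count[2] becomes 1
p_2 = 9: count[9] becomes 1
p_3 = 12: count[12] becomes 1
p_4 = 9: count[9] becomes 2
p_5 = 4: count[4] becomes 1
p_6 = 2: count[2] becomes 2
p_7 = 10: count[10] becomes 1
p_8 = 4: count[4] becomes 2
p_9 = 5: count[5] becomes 1
p_10 = 2: count[2] becomes 3
Degrees (1 + count): deg[1]=1+0=1, deg[2]=1+3=4, deg[3]=1+0=1, deg[4]=1+2=3, deg[5]=1+1=2, deg[6]=1+0=1, deg[7]=1+0=1, deg[8]=1+0=1, deg[9]=1+2=3, deg[10]=1+1=2, deg[11]=1+0=1, deg[12]=1+1=2

Answer: 1 4 1 3 2 1 1 1 3 2 1 2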